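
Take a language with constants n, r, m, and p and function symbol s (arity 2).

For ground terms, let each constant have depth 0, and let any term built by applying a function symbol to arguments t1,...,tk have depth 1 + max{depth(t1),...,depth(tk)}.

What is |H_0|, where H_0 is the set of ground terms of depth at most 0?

Write N_k for the number of ground terms of depth ≤ k. A term of depth ≤ k is either a constant or a function symbol applied to arguments of depth ≤ k−1, so N_k = 4 + N_{k-1}^2.
N_0 = 4
Explicitly: n, r, m, p.

4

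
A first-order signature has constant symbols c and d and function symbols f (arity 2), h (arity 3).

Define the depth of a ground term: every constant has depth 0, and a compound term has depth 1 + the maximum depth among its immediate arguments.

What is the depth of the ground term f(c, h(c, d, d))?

depth(h(c, d, d)) = 1 + max(0, 0, 0) = 1
depth(f(c, h(c, d, d))) = 1 + max(0, 1) = 2

2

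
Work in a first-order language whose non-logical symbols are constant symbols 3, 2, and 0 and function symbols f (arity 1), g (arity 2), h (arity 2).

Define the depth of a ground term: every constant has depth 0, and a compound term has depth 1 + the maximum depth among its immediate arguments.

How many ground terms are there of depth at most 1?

Let N_k = |{terms of depth ≤ k}|. Then N_0 = 3 and N_k = 3 + N_{k-1} + N_{k-1}^2 + N_{k-1}^2 for k ≥ 1 (one summand per function symbol, arity giving the exponent).
N_0 = 3
N_1 = 3 + 3 + 3^2 + 3^2 = 24

24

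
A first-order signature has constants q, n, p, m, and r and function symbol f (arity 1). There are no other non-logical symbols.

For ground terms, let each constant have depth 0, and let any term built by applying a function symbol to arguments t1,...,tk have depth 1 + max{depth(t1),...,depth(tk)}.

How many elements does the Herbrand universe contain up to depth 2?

15

Let N_k = |{terms of depth ≤ k}|. Then N_0 = 5 and N_k = 5 + N_{k-1} for k ≥ 1 (one summand per function symbol, arity giving the exponent).
N_0 = 5
N_1 = 5 + 5 = 10
N_2 = 5 + 10 = 15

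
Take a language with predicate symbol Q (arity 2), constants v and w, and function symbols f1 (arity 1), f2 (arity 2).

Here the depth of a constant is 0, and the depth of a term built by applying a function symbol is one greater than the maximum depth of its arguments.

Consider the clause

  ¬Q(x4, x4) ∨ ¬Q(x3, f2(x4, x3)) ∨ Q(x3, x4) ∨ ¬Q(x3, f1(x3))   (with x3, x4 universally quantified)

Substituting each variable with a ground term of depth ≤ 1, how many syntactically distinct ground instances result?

64

Ground terms of depth ≤ 1:
  Count level by level. With function symbols f1/1, f2/2, the terms of depth ≤ k are the 2 constants together with each function applied to depth-≤(k−1) tuples, so N_k = 2 + N_{k-1} + N_{k-1}^2.
  N_0 = 2
  N_1 = 2 + 2 + 2^2 = 8
  Explicitly: v, w, f1(v), f1(w), f2(v, v), f2(v, w), f2(w, v), f2(w, w).
So there are 8 ground terms available for substitution.
The clause has 2 distinct variables (x3, x4), each appearing in the body. In the free term algebra distinct substitutions yield syntactically distinct ground instances.
Number of ground instances = 8^2 = 64.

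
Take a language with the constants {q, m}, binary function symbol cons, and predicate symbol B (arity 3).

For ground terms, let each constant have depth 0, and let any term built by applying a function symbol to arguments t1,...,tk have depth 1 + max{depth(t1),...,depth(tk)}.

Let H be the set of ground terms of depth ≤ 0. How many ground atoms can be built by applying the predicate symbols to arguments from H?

First count ground terms of depth ≤ 0.
Let N_k count ground terms of depth at most k. Each non-constant term of depth ≤ k is some function symbol applied to depth-≤(k−1) arguments, giving N_k = 2 + N_{k-1}^2.
N_0 = 2
Explicitly: q, m.
So |H| = 2.
A ground atom is a predicate applied to a tuple of terms from H, so the count is the sum over predicates of |H|^arity:
  B: 2^3 = 8
Total ground atoms: 8.

8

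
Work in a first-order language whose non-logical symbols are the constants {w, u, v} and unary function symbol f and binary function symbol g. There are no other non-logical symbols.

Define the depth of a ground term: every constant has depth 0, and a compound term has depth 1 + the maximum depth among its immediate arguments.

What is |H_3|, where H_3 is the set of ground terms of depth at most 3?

59295

If N_k denotes the number of depth-≤k ground terms, the 3 constants give N_0 = 3, and each function symbol of arity r contributes N_{k-1}^r new terms at level k: N_k = 3 + N_{k-1} + N_{k-1}^2.
N_0 = 3
N_1 = 3 + 3 + 3^2 = 15
N_2 = 3 + 15 + 15^2 = 243
N_3 = 3 + 243 + 243^2 = 59295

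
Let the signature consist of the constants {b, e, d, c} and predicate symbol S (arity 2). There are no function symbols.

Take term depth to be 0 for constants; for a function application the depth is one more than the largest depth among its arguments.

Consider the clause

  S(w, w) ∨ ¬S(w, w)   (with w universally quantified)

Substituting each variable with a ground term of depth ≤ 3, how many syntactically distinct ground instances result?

Ground terms of depth ≤ 3:
  With no function symbols every ground term is a constant, so there are exactly 4 ground terms at every depth bound.
  N_0 = 4
  N_1 = 4
  N_2 = 4
  N_3 = 4
So there are 4 ground terms available for substitution.
The clause has 1 distinct variable (w), which appears in the body. In the free term algebra distinct substitutions yield syntactically distinct ground instances.
Number of ground instances = 4.

4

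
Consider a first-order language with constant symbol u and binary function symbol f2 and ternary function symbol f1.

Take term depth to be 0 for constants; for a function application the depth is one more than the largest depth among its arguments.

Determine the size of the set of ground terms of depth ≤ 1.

3

Write N_k for the number of ground terms of depth ≤ k. A term of depth ≤ k is either a constant or a function symbol applied to arguments of depth ≤ k−1, so N_k = 1 + N_{k-1}^2 + N_{k-1}^3.
N_0 = 1
N_1 = 1 + 1^2 + 1^3 = 3
Explicitly: u, f2(u, u), f1(u, u, u).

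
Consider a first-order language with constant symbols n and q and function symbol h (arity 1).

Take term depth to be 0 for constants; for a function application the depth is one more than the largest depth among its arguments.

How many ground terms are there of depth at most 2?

Let N_k = |{terms of depth ≤ k}|. Then N_0 = 2 and N_k = 2 + N_{k-1} for k ≥ 1 (one summand per function symbol, arity giving the exponent).
N_0 = 2
N_1 = 2 + 2 = 4
N_2 = 2 + 4 = 6

6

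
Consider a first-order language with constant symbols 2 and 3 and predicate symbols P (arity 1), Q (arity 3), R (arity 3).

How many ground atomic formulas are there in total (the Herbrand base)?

18

With no function symbols, the Herbrand universe is just the 2 constants.
Ground atoms per predicate: P: 2, Q: 2^3 = 8, R: 2^3 = 8.
Herbrand base size = 2 + 8 + 8 = 18.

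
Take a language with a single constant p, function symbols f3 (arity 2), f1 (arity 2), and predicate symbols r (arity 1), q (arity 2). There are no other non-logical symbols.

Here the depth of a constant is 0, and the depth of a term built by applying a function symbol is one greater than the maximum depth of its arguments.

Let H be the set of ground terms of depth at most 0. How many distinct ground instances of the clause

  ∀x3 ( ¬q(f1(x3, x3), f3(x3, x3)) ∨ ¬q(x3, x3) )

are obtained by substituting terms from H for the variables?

Ground terms of depth ≤ 0:
  Write N_k for the number of ground terms of depth ≤ k. A term of depth ≤ k is either a constant or a function symbol applied to arguments of depth ≤ k−1, so N_k = 1 + N_{k-1}^2 + N_{k-1}^2.
  N_0 = 1
  Explicitly: p.
So there is exactly 1 ground term available for substitution.
The body mentions the single quantified variable x3; since ground terms form a free algebra, no two substitutions collapse to the same formula.
Number of ground instances = 1.

1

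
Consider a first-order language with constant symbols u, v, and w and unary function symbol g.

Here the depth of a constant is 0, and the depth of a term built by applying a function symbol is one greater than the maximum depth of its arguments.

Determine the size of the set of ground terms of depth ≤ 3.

Let N_k count ground terms of depth at most k. Each non-constant term of depth ≤ k is some function symbol applied to depth-≤(k−1) arguments, giving N_k = 3 + N_{k-1}.
N_0 = 3
N_1 = 3 + 3 = 6
N_2 = 3 + 6 = 9
N_3 = 3 + 9 = 12
Explicitly: u, v, w, g(u), g(v), g(w), g(g(u)), g(g(v)), g(g(w)), g(g(g(u))), g(g(g(v))), g(g(g(w))).

12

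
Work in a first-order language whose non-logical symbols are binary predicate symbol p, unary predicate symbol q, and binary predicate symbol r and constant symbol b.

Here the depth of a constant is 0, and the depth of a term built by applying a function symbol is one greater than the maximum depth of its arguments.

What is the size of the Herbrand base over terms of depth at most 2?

First count ground terms of depth ≤ 2.
With no function symbols every ground term is a constant, so there is exactly 1 ground term at every depth bound.
N_0 = 1
N_1 = 1
N_2 = 1
Explicitly: b.
So |H| = 1.
Each predicate of arity r yields |H|^r ground atoms (one per choice of an r-tuple from H):
  p: 1^2 = 1;  q: 1;  r: 1^2 = 1
Total ground atoms: 1 + 1 + 1 = 3.

3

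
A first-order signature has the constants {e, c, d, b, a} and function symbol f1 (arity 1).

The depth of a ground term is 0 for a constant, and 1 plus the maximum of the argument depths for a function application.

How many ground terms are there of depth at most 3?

20

Write N_k for the number of ground terms of depth ≤ k. A term of depth ≤ k is either a constant or a function symbol applied to arguments of depth ≤ k−1, so N_k = 5 + N_{k-1}.
N_0 = 5
N_1 = 5 + 5 = 10
N_2 = 5 + 10 = 15
N_3 = 5 + 15 = 20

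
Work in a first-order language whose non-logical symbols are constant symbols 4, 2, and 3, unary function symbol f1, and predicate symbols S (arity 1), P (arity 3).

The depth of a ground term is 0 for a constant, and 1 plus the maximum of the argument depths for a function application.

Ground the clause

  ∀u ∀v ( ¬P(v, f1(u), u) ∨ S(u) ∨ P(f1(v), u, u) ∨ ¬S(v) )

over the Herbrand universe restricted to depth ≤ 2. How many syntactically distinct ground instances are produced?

Ground terms of depth ≤ 2:
  Write N_k for the number of ground terms of depth ≤ k. A term of depth ≤ k is either a constant or a function symbol applied to arguments of depth ≤ k−1, so N_k = 3 + N_{k-1}.
  N_0 = 3
  N_1 = 3 + 3 = 6
  N_2 = 3 + 6 = 9
So there are 9 ground terms available for substitution.
Each of u, v ranges independently over the available ground terms, and distinct assignments produce distinct instances.
Number of ground instances = 9^2 = 81.

81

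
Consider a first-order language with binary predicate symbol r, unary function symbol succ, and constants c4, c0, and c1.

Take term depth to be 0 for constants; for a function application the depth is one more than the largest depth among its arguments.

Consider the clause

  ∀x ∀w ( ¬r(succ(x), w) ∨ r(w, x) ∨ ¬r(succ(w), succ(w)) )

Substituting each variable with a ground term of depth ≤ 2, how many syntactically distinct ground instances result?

81

Ground terms of depth ≤ 2:
  If N_k denotes the number of depth-≤k ground terms, the 3 constants give N_0 = 3, and each function symbol of arity r contributes N_{k-1}^r new terms at level k: N_k = 3 + N_{k-1}.
  N_0 = 3
  N_1 = 3 + 3 = 6
  N_2 = 3 + 6 = 9
  Explicitly: c4, c0, c1, succ(c4), succ(c0), succ(c1), succ(succ(c4)), succ(succ(c0)), succ(succ(c1)).
So there are 9 ground terms available for substitution.
The body mentions every one of the 2 quantified variables; since ground terms form a free algebra, no two substitutions collapse to the same formula.
Number of ground instances = 9^2 = 81.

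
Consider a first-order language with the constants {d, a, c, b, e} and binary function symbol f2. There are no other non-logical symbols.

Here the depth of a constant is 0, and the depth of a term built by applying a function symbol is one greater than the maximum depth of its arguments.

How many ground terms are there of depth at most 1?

Let N_k = |{terms of depth ≤ k}|. Then N_0 = 5 and N_k = 5 + N_{k-1}^2 for k ≥ 1 (one summand per function symbol, arity giving the exponent).
N_0 = 5
N_1 = 5 + 5^2 = 30

30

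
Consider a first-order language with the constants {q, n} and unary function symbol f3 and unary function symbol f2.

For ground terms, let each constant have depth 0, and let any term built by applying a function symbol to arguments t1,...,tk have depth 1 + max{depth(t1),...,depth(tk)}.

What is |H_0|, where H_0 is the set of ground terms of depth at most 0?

2

If N_k denotes the number of depth-≤k ground terms, the 2 constants give N_0 = 2, and each function symbol of arity r contributes N_{k-1}^r new terms at level k: N_k = 2 + N_{k-1} + N_{k-1}.
N_0 = 2
Explicitly: q, n.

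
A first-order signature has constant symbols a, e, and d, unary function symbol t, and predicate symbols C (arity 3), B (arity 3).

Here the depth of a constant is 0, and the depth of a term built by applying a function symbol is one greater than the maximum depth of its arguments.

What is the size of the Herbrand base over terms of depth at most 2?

First count ground terms of depth ≤ 2.
If N_k denotes the number of depth-≤k ground terms, the 3 constants give N_0 = 3, and each function symbol of arity r contributes N_{k-1}^r new terms at level k: N_k = 3 + N_{k-1}.
N_0 = 3
N_1 = 3 + 3 = 6
N_2 = 3 + 6 = 9
So |H| = 9.
A ground atom is a predicate applied to a tuple of terms from H, so the count is the sum over predicates of |H|^arity:
  C: 9^3 = 729;  B: 9^3 = 729
Total ground atoms: 729 + 729 = 1458.

1458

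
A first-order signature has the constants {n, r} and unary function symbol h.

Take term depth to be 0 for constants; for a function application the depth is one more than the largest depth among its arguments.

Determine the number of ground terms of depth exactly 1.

Count level by level. With function symbols h/1, the terms of depth ≤ k are the 2 constants together with each function applied to depth-≤(k−1) tuples, so N_k = 2 + N_{k-1}.
N_0 = 2
N_1 = 2 + 2 = 4
Terms of depth exactly 1: N_1 − N_0 = 4 − 2 = 2.

2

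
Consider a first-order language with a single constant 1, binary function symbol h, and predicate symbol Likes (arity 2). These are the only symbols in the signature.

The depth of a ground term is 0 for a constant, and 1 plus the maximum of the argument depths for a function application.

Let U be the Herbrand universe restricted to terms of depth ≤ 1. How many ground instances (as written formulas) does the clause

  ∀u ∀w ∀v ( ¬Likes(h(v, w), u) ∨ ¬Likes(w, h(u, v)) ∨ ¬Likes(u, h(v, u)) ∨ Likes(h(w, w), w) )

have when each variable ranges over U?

8

Ground terms of depth ≤ 1:
  Let N_k = |{terms of depth ≤ k}|. Then N_0 = 1 and N_k = 1 + N_{k-1}^2 for k ≥ 1 (one summand per function symbol, arity giving the exponent).
  N_0 = 1
  N_1 = 1 + 1^2 = 2
  Explicitly: 1, h(1, 1).
So there are 2 ground terms available for substitution.
The body mentions every one of the 3 quantified variables; since ground terms form a free algebra, no two substitutions collapse to the same formula.
Number of ground instances = 2^3 = 8.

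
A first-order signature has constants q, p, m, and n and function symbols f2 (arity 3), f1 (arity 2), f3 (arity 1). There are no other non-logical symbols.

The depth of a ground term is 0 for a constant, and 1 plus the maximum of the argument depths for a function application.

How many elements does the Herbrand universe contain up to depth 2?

If N_k denotes the number of depth-≤k ground terms, the 4 constants give N_0 = 4, and each function symbol of arity r contributes N_{k-1}^r new terms at level k: N_k = 4 + N_{k-1}^3 + N_{k-1}^2 + N_{k-1}.
N_0 = 4
N_1 = 4 + 4^3 + 4^2 + 4 = 88
N_2 = 4 + 88^3 + 88^2 + 88 = 689308

689308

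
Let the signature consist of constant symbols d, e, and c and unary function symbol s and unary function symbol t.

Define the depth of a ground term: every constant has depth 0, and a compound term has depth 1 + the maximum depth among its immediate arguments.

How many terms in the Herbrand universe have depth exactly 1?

6

Let N_k count ground terms of depth at most k. Each non-constant term of depth ≤ k is some function symbol applied to depth-≤(k−1) arguments, giving N_k = 3 + N_{k-1} + N_{k-1}.
N_0 = 3
N_1 = 3 + 3 + 3 = 9
Terms of depth exactly 1: N_1 − N_0 = 9 − 3 = 6.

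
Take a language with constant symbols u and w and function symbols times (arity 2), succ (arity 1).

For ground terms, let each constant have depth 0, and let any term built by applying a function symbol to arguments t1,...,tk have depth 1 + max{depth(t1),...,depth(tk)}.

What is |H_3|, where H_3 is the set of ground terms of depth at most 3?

5552

If N_k denotes the number of depth-≤k ground terms, the 2 constants give N_0 = 2, and each function symbol of arity r contributes N_{k-1}^r new terms at level k: N_k = 2 + N_{k-1}^2 + N_{k-1}.
N_0 = 2
N_1 = 2 + 2^2 + 2 = 8
N_2 = 2 + 8^2 + 8 = 74
N_3 = 2 + 74^2 + 74 = 5552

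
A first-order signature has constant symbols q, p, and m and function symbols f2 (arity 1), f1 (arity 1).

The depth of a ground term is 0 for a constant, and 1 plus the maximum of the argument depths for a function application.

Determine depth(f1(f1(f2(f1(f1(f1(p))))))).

depth(f1(p)) = 1 + depth(p) = 1 + 0 = 1
depth(f1(f1(p))) = 1 + depth(f1(p)) = 1 + 1 = 2
depth(f1(f1(f1(p)))) = 1 + depth(f1(f1(p))) = 1 + 2 = 3
depth(f2(f1(f1(f1(p))))) = 1 + depth(f1(f1(f1(p)))) = 1 + 3 = 4
depth(f1(f2(f1(f1(f1(p)))))) = 1 + depth(f2(f1(f1(f1(p))))) = 1 + 4 = 5
depth(f1(f1(f2(f1(f1(f1(p))))))) = 1 + depth(f1(f2(f1(f1(f1(p)))))) = 1 + 5 = 6

6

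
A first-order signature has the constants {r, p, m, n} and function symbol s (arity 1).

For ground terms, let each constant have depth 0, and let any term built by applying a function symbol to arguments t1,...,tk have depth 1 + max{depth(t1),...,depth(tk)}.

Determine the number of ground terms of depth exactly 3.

Write N_k for the number of ground terms of depth ≤ k. A term of depth ≤ k is either a constant or a function symbol applied to arguments of depth ≤ k−1, so N_k = 4 + N_{k-1}.
N_0 = 4
N_1 = 4 + 4 = 8
N_2 = 4 + 8 = 12
N_3 = 4 + 12 = 16
Terms of depth exactly 3: N_3 − N_2 = 16 − 12 = 4.

4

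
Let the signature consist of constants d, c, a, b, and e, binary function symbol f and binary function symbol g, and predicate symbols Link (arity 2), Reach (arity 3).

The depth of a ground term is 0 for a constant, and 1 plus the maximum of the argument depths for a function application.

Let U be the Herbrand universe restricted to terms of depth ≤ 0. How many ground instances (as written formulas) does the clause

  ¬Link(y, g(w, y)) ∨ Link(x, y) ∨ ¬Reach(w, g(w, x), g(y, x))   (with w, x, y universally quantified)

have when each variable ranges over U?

125

Ground terms of depth ≤ 0:
  Write N_k for the number of ground terms of depth ≤ k. A term of depth ≤ k is either a constant or a function symbol applied to arguments of depth ≤ k−1, so N_k = 5 + N_{k-1}^2 + N_{k-1}^2.
  N_0 = 5
So there are 5 ground terms available for substitution.
There are 3 variables to instantiate (w, x, y), each occurring in at least one literal, so different choices give different ground instances.
Number of ground instances = 5^3 = 125.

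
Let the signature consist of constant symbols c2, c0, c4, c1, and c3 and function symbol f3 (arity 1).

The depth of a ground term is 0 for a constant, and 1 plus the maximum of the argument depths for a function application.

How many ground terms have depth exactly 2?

5

Write N_k for the number of ground terms of depth ≤ k. A term of depth ≤ k is either a constant or a function symbol applied to arguments of depth ≤ k−1, so N_k = 5 + N_{k-1}.
N_0 = 5
N_1 = 5 + 5 = 10
N_2 = 5 + 10 = 15
Terms of depth exactly 2: N_2 − N_1 = 15 − 10 = 5.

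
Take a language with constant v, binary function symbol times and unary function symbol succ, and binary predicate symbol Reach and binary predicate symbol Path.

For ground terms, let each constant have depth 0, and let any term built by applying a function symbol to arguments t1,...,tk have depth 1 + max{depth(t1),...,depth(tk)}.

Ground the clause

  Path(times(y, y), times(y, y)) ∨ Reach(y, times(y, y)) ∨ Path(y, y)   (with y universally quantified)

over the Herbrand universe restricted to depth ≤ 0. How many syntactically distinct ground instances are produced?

1

Ground terms of depth ≤ 0:
  Count level by level. With function symbols times/2, succ/1, the terms of depth ≤ k are the 1 constant together with each function applied to depth-≤(k−1) tuples, so N_k = 1 + N_{k-1}^2 + N_{k-1}.
  N_0 = 1
So there is exactly 1 ground term available for substitution.
The clause has 1 distinct variable (y), which appears in the body. In the free term algebra distinct substitutions yield syntactically distinct ground instances.
Number of ground instances = 1.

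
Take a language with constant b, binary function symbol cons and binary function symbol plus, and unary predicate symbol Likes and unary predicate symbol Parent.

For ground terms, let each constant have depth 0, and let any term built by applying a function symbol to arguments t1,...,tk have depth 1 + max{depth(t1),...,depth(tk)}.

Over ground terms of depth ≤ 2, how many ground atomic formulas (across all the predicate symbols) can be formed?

38

First count ground terms of depth ≤ 2.
Let N_k count ground terms of depth at most k. Each non-constant term of depth ≤ k is some function symbol applied to depth-≤(k−1) arguments, giving N_k = 1 + N_{k-1}^2 + N_{k-1}^2.
N_0 = 1
N_1 = 1 + 1^2 + 1^2 = 3
N_2 = 1 + 3^2 + 3^2 = 19
So |H| = 19.
Ground atoms are formed by filling each argument slot of a predicate with a term from H, so an r-ary predicate gives |H|^r atoms:
  Likes: 19;  Parent: 19
Total ground atoms: 19 + 19 = 38.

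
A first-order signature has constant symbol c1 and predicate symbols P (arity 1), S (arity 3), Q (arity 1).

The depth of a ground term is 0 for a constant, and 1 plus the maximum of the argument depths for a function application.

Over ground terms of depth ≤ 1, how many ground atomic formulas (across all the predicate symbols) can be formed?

3

First count ground terms of depth ≤ 1.
With no function symbols every ground term is a constant, so there is exactly 1 ground term at every depth bound.
N_0 = 1
N_1 = 1
Explicitly: c1.
So |H| = 1.
Each predicate of arity r yields |H|^r ground atoms (one per choice of an r-tuple from H):
  P: 1;  S: 1^3 = 1;  Q: 1
Total ground atoms: 1 + 1 + 1 = 3.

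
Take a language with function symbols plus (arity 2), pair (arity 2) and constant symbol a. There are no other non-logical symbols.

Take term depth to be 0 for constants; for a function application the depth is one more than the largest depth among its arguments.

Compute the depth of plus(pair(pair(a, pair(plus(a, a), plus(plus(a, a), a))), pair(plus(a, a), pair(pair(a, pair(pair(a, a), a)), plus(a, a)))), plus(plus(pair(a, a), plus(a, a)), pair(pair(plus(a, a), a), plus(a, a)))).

7

depth(plus(a, a)) = 1 + max(0, 0) = 1
depth(plus(plus(a, a), a)) = 1 + max(1, 0) = 2
depth(pair(plus(a, a), plus(plus(a, a), a))) = 1 + max(1, 2) = 3
depth(pair(a, pair(plus(a, a), plus(plus(a, a), a)))) = 1 + max(0, 3) = 4
depth(pair(a, a)) = 1 + max(0, 0) = 1
depth(pair(pair(a, a), a)) = 1 + max(1, 0) = 2
depth(pair(a, pair(pair(a, a), a))) = 1 + max(0, 2) = 3
depth(pair(pair(a, pair(pair(a, a), a)), plus(a, a))) = 1 + max(3, 1) = 4
depth(pair(plus(a, a), pair(pair(a, pair(pair(a, a), a)), plus(a, a)))) = 1 + max(1, 4) = 5
depth(pair(pair(a, pair(plus(a, a), plus(plus(a, a), a))), pair(plus(a, a), pair(pair(a, pair(pair(a, a), a)), plus(a, a))))) = 1 + max(4, 5) = 6
depth(plus(pair(a, a), plus(a, a))) = 1 + max(1, 1) = 2
depth(pair(plus(a, a), a)) = 1 + max(1, 0) = 2
depth(pair(pair(plus(a, a), a), plus(a, a))) = 1 + max(2, 1) = 3
depth(plus(plus(pair(a, a), plus(a, a)), pair(pair(plus(a, a), a), plus(a, a)))) = 1 + max(2, 3) = 4
depth(plus(pair(pair(a, pair(plus(a, a), plus(plus(a, a), a))), pair(plus(a, a), pair(pair(a, pair(pair(a, a), a)), plus(a, a)))), plus(plus(pair(a, a), plus(a, a)), pair(pair(plus(a, a), a), plus(a, a))))) = 1 + max(6, 4) = 7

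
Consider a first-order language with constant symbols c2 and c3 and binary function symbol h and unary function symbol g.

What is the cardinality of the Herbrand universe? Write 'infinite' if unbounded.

infinite

The signature has at least one function symbol (h, arity 2) and at least one constant (c2).
Iterating h gives infinitely many distinct ground terms: c2, h(c2, c2), h(h(c2, c2), h(c2, c2)), ...
So the Herbrand universe is infinite.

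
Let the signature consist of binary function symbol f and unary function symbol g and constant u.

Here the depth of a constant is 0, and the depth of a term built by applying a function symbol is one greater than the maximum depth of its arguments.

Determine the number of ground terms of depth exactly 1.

2

Let N_k = |{terms of depth ≤ k}|. Then N_0 = 1 and N_k = 1 + N_{k-1}^2 + N_{k-1} for k ≥ 1 (one summand per function symbol, arity giving the exponent).
N_0 = 1
N_1 = 1 + 1^2 + 1 = 3
Terms of depth exactly 1: N_1 − N_0 = 3 − 1 = 2.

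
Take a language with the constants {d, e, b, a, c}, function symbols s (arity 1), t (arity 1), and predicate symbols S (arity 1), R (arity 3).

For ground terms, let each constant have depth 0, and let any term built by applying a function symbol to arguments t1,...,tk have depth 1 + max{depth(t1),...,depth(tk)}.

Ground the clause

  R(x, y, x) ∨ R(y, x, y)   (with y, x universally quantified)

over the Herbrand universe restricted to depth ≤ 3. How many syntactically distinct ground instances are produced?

Ground terms of depth ≤ 3:
  Let N_k = |{terms of depth ≤ k}|. Then N_0 = 5 and N_k = 5 + N_{k-1} + N_{k-1} for k ≥ 1 (one summand per function symbol, arity giving the exponent).
  N_0 = 5
  N_1 = 5 + 5 + 5 = 15
  N_2 = 5 + 15 + 15 = 35
  N_3 = 5 + 35 + 35 = 75
So there are 75 ground terms available for substitution.
There are 2 variables to instantiate (y, x), each occurring in at least one literal, so different choices give different ground instances.
Number of ground instances = 75^2 = 5625.

5625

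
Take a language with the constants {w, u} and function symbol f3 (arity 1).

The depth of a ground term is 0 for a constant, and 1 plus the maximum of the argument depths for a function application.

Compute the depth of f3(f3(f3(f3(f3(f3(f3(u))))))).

7

depth(f3(u)) = 1 + depth(u) = 1 + 0 = 1
depth(f3(f3(u))) = 1 + depth(f3(u)) = 1 + 1 = 2
depth(f3(f3(f3(u)))) = 1 + depth(f3(f3(u))) = 1 + 2 = 3
depth(f3(f3(f3(f3(u))))) = 1 + depth(f3(f3(f3(u)))) = 1 + 3 = 4
depth(f3(f3(f3(f3(f3(u)))))) = 1 + depth(f3(f3(f3(f3(u))))) = 1 + 4 = 5
depth(f3(f3(f3(f3(f3(f3(u))))))) = 1 + depth(f3(f3(f3(f3(f3(u)))))) = 1 + 5 = 6
depth(f3(f3(f3(f3(f3(f3(f3(u)))))))) = 1 + depth(f3(f3(f3(f3(f3(f3(u))))))) = 1 + 6 = 7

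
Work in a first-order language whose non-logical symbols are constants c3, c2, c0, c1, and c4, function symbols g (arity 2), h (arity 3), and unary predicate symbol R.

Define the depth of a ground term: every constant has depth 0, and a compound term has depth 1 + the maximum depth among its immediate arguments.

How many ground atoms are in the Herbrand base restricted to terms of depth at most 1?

First count ground terms of depth ≤ 1.
Let N_k count ground terms of depth at most k. Each non-constant term of depth ≤ k is some function symbol applied to depth-≤(k−1) arguments, giving N_k = 5 + N_{k-1}^2 + N_{k-1}^3.
N_0 = 5
N_1 = 5 + 5^2 + 5^3 = 155
So |H| = 155.
For each predicate symbol, the number of ground atoms is |H| raised to its arity; summing:
  R: 155
Total ground atoms: 155.

155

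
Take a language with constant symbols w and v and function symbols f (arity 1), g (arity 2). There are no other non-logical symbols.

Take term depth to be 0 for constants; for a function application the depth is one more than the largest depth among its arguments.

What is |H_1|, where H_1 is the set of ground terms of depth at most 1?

8

Count level by level. With function symbols f/1, g/2, the terms of depth ≤ k are the 2 constants together with each function applied to depth-≤(k−1) tuples, so N_k = 2 + N_{k-1} + N_{k-1}^2.
N_0 = 2
N_1 = 2 + 2 + 2^2 = 8
Explicitly: w, v, f(w), f(v), g(w, w), g(w, v), g(v, w), g(v, v).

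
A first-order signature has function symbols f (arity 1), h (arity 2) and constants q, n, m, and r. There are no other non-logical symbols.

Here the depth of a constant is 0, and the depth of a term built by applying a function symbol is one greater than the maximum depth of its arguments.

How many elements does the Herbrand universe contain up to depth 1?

If N_k denotes the number of depth-≤k ground terms, the 4 constants give N_0 = 4, and each function symbol of arity r contributes N_{k-1}^r new terms at level k: N_k = 4 + N_{k-1} + N_{k-1}^2.
N_0 = 4
N_1 = 4 + 4 + 4^2 = 24

24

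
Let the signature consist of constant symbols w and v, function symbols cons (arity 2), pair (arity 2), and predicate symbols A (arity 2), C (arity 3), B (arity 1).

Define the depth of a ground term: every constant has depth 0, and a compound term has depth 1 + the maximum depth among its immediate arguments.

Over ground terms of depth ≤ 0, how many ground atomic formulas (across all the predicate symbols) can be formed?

14

First count ground terms of depth ≤ 0.
If N_k denotes the number of depth-≤k ground terms, the 2 constants give N_0 = 2, and each function symbol of arity r contributes N_{k-1}^r new terms at level k: N_k = 2 + N_{k-1}^2 + N_{k-1}^2.
N_0 = 2
Explicitly: w, v.
So |H| = 2.
Ground atoms are formed by filling each argument slot of a predicate with a term from H, so an r-ary predicate gives |H|^r atoms:
  A: 2^2 = 4;  C: 2^3 = 8;  B: 2
Total ground atoms: 4 + 8 + 2 = 14.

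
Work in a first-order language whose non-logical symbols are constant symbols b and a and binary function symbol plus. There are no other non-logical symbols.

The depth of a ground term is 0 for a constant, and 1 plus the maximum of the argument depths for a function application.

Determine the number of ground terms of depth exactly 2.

32

Let N_k count ground terms of depth at most k. Each non-constant term of depth ≤ k is some function symbol applied to depth-≤(k−1) arguments, giving N_k = 2 + N_{k-1}^2.
N_0 = 2
N_1 = 2 + 2^2 = 6
N_2 = 2 + 6^2 = 38
Terms of depth exactly 2: N_2 − N_1 = 38 − 6 = 32.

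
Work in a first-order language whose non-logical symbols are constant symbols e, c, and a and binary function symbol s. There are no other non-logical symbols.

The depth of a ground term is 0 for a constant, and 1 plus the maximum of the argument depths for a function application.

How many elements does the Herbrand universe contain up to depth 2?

Let N_k = |{terms of depth ≤ k}|. Then N_0 = 3 and N_k = 3 + N_{k-1}^2 for k ≥ 1 (one summand per function symbol, arity giving the exponent).
N_0 = 3
N_1 = 3 + 3^2 = 12
N_2 = 3 + 12^2 = 147

147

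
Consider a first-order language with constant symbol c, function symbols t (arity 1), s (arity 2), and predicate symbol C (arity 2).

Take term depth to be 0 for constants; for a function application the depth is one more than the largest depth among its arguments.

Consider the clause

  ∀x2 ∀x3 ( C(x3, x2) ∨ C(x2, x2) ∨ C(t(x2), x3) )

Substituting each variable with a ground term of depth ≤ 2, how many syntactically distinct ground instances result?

Ground terms of depth ≤ 2:
  Count level by level. With function symbols t/1, s/2, the terms of depth ≤ k are the 1 constant together with each function applied to depth-≤(k−1) tuples, so N_k = 1 + N_{k-1} + N_{k-1}^2.
  N_0 = 1
  N_1 = 1 + 1 + 1^2 = 3
  N_2 = 1 + 3 + 3^2 = 13
So there are 13 ground terms available for substitution.
There are 2 variables to instantiate (x2, x3), each occurring in at least one literal, so different choices give different ground instances.
Number of ground instances = 13^2 = 169.

169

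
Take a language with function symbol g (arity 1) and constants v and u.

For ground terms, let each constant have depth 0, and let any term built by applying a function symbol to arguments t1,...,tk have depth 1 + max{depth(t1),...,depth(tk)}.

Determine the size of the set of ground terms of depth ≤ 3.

Count level by level. With function symbols g/1, the terms of depth ≤ k are the 2 constants together with each function applied to depth-≤(k−1) tuples, so N_k = 2 + N_{k-1}.
N_0 = 2
N_1 = 2 + 2 = 4
N_2 = 2 + 4 = 6
N_3 = 2 + 6 = 8
Explicitly: v, u, g(v), g(u), g(g(v)), g(g(u)), g(g(g(v))), g(g(g(u))).

8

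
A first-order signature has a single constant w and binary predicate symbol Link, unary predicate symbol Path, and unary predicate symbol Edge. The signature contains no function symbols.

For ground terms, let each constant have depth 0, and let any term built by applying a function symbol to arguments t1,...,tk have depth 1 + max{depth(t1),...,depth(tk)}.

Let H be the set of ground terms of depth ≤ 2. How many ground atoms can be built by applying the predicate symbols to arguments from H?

3

First count ground terms of depth ≤ 2.
With no function symbols every ground term is a constant, so there is exactly 1 ground term at every depth bound.
N_0 = 1
N_1 = 1
N_2 = 1
Explicitly: w.
So |H| = 1.
For each predicate symbol, the number of ground atoms is |H| raised to its arity; summing:
  Link: 1^2 = 1;  Path: 1;  Edge: 1
Total ground atoms: 1 + 1 + 1 = 3.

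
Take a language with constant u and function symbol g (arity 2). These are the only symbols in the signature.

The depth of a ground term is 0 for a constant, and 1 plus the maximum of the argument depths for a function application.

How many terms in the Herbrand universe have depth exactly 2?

Count level by level. With function symbols g/2, the terms of depth ≤ k are the 1 constant together with each function applied to depth-≤(k−1) tuples, so N_k = 1 + N_{k-1}^2.
N_0 = 1
N_1 = 1 + 1^2 = 2
N_2 = 1 + 2^2 = 5
Terms of depth exactly 2: N_2 − N_1 = 5 − 2 = 3.

3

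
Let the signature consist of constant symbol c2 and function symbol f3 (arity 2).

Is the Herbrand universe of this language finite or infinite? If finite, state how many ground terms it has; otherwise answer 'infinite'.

infinite

The signature has at least one function symbol (f3, arity 2) and at least one constant (c2).
Iterating f3 gives infinitely many distinct ground terms: c2, f3(c2, c2), f3(f3(c2, c2), f3(c2, c2)), ...
So the Herbrand universe is infinite.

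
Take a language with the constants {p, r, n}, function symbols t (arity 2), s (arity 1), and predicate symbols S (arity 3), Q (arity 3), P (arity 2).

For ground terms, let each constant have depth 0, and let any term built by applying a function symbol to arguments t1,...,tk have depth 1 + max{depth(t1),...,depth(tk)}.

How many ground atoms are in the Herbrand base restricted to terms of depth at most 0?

First count ground terms of depth ≤ 0.
Write N_k for the number of ground terms of depth ≤ k. A term of depth ≤ k is either a constant or a function symbol applied to arguments of depth ≤ k−1, so N_k = 3 + N_{k-1}^2 + N_{k-1}.
N_0 = 3
Explicitly: p, r, n.
So |H| = 3.
Each predicate of arity r yields |H|^r ground atoms (one per choice of an r-tuple from H):
  S: 3^3 = 27;  Q: 3^3 = 27;  P: 3^2 = 9
Total ground atoms: 27 + 27 + 9 = 63.

63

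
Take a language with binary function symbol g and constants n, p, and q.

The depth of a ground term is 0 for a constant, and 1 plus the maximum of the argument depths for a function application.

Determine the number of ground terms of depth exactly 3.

21465

Write N_k for the number of ground terms of depth ≤ k. A term of depth ≤ k is either a constant or a function symbol applied to arguments of depth ≤ k−1, so N_k = 3 + N_{k-1}^2.
N_0 = 3
N_1 = 3 + 3^2 = 12
N_2 = 3 + 12^2 = 147
N_3 = 3 + 147^2 = 21612
Terms of depth exactly 3: N_3 − N_2 = 21612 − 147 = 21465.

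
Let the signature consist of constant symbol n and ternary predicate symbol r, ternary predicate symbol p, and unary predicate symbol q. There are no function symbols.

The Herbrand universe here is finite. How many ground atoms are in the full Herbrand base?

3

With no function symbols, the Herbrand universe is just the 1 constant.
Ground atoms per predicate: r: 1^3 = 1, p: 1^3 = 1, q: 1.
Herbrand base size = 1 + 1 + 1 = 3.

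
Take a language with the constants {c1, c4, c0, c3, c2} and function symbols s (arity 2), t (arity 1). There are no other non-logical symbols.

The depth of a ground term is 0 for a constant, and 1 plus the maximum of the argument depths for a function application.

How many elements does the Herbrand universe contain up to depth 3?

1601495

Let N_k = |{terms of depth ≤ k}|. Then N_0 = 5 and N_k = 5 + N_{k-1}^2 + N_{k-1} for k ≥ 1 (one summand per function symbol, arity giving the exponent).
N_0 = 5
N_1 = 5 + 5^2 + 5 = 35
N_2 = 5 + 35^2 + 35 = 1265
N_3 = 5 + 1265^2 + 1265 = 1601495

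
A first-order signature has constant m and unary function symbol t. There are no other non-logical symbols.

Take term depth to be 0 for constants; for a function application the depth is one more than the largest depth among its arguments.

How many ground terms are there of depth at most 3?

Write N_k for the number of ground terms of depth ≤ k. A term of depth ≤ k is either a constant or a function symbol applied to arguments of depth ≤ k−1, so N_k = 1 + N_{k-1}.
N_0 = 1
N_1 = 1 + 1 = 2
N_2 = 1 + 2 = 3
N_3 = 1 + 3 = 4
Explicitly: m, t(m), t(t(m)), t(t(t(m))).

4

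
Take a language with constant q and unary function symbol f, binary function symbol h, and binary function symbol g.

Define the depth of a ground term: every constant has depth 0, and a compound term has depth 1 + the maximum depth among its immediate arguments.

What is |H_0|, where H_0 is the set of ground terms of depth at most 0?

1

If N_k denotes the number of depth-≤k ground terms, the 1 constant gives N_0 = 1, and each function symbol of arity r contributes N_{k-1}^r new terms at level k: N_k = 1 + N_{k-1} + N_{k-1}^2 + N_{k-1}^2.
N_0 = 1
Explicitly: q.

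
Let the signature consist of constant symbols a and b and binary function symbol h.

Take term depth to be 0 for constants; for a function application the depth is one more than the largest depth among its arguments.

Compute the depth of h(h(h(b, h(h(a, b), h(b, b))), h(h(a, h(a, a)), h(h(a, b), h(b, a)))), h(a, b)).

depth(h(a, b)) = 1 + max(0, 0) = 1
depth(h(b, b)) = 1 + max(0, 0) = 1
depth(h(h(a, b), h(b, b))) = 1 + max(1, 1) = 2
depth(h(b, h(h(a, b), h(b, b)))) = 1 + max(0, 2) = 3
depth(h(a, a)) = 1 + max(0, 0) = 1
depth(h(a, h(a, a))) = 1 + max(0, 1) = 2
depth(h(b, a)) = 1 + max(0, 0) = 1
depth(h(h(a, b), h(b, a))) = 1 + max(1, 1) = 2
depth(h(h(a, h(a, a)), h(h(a, b), h(b, a)))) = 1 + max(2, 2) = 3
depth(h(h(b, h(h(a, b), h(b, b))), h(h(a, h(a, a)), h(h(a, b), h(b, a))))) = 1 + max(3, 3) = 4
depth(h(h(h(b, h(h(a, b), h(b, b))), h(h(a, h(a, a)), h(h(a, b), h(b, a)))), h(a, b))) = 1 + max(4, 1) = 5

5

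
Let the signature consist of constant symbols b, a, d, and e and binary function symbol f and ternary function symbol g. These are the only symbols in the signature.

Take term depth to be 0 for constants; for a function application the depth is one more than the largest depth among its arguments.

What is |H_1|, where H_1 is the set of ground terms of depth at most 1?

84

Write N_k for the number of ground terms of depth ≤ k. A term of depth ≤ k is either a constant or a function symbol applied to arguments of depth ≤ k−1, so N_k = 4 + N_{k-1}^2 + N_{k-1}^3.
N_0 = 4
N_1 = 4 + 4^2 + 4^3 = 84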